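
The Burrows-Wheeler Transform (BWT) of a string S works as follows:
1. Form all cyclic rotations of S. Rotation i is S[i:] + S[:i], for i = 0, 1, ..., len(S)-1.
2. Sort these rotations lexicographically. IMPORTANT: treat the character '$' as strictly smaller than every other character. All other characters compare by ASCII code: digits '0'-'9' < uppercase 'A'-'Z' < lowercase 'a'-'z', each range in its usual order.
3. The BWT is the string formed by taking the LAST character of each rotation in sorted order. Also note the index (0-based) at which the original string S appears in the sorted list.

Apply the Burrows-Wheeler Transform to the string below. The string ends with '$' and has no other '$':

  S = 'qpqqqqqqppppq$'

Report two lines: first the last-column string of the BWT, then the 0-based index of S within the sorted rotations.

Answer: qqpppqpq$qqqqp
8

Derivation:
All 14 rotations (rotation i = S[i:]+S[:i]):
  rot[0] = qpqqqqqqppppq$
  rot[1] = pqqqqqqppppq$q
  rot[2] = qqqqqqppppq$qp
  rot[3] = qqqqqppppq$qpq
  rot[4] = qqqqppppq$qpqq
  rot[5] = qqqppppq$qpqqq
  rot[6] = qqppppq$qpqqqq
  rot[7] = qppppq$qpqqqqq
  rot[8] = ppppq$qpqqqqqq
  rot[9] = pppq$qpqqqqqqp
  rot[10] = ppq$qpqqqqqqpp
  rot[11] = pq$qpqqqqqqppp
  rot[12] = q$qpqqqqqqpppp
  rot[13] = $qpqqqqqqppppq
Sorted (with $ < everything):
  sorted[0] = $qpqqqqqqppppq  (last char: 'q')
  sorted[1] = ppppq$qpqqqqqq  (last char: 'q')
  sorted[2] = pppq$qpqqqqqqp  (last char: 'p')
  sorted[3] = ppq$qpqqqqqqpp  (last char: 'p')
  sorted[4] = pq$qpqqqqqqppp  (last char: 'p')
  sorted[5] = pqqqqqqppppq$q  (last char: 'q')
  sorted[6] = q$qpqqqqqqpppp  (last char: 'p')
  sorted[7] = qppppq$qpqqqqq  (last char: 'q')
  sorted[8] = qpqqqqqqppppq$  (last char: '$')
  sorted[9] = qqppppq$qpqqqq  (last char: 'q')
  sorted[10] = qqqppppq$qpqqq  (last char: 'q')
  sorted[11] = qqqqppppq$qpqq  (last char: 'q')
  sorted[12] = qqqqqppppq$qpq  (last char: 'q')
  sorted[13] = qqqqqqppppq$qp  (last char: 'p')
Last column: qqpppqpq$qqqqp
Original string S is at sorted index 8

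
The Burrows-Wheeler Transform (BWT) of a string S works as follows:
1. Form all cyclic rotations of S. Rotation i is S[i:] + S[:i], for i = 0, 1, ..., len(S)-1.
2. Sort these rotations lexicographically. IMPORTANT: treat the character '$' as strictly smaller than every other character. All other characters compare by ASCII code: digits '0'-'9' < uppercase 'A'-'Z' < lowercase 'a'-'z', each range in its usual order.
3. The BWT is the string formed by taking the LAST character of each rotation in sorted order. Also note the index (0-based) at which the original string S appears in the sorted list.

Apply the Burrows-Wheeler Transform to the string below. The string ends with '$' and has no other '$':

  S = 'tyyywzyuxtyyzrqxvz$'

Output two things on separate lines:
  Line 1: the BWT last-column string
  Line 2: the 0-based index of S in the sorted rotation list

Answer: zrz$xyxyuqzyyttyvyw
3

Derivation:
All 19 rotations (rotation i = S[i:]+S[:i]):
  rot[0] = tyyywzyuxtyyzrqxvz$
  rot[1] = yyywzyuxtyyzrqxvz$t
  rot[2] = yywzyuxtyyzrqxvz$ty
  rot[3] = ywzyuxtyyzrqxvz$tyy
  rot[4] = wzyuxtyyzrqxvz$tyyy
  rot[5] = zyuxtyyzrqxvz$tyyyw
  rot[6] = yuxtyyzrqxvz$tyyywz
  rot[7] = uxtyyzrqxvz$tyyywzy
  rot[8] = xtyyzrqxvz$tyyywzyu
  rot[9] = tyyzrqxvz$tyyywzyux
  rot[10] = yyzrqxvz$tyyywzyuxt
  rot[11] = yzrqxvz$tyyywzyuxty
  rot[12] = zrqxvz$tyyywzyuxtyy
  rot[13] = rqxvz$tyyywzyuxtyyz
  rot[14] = qxvz$tyyywzyuxtyyzr
  rot[15] = xvz$tyyywzyuxtyyzrq
  rot[16] = vz$tyyywzyuxtyyzrqx
  rot[17] = z$tyyywzyuxtyyzrqxv
  rot[18] = $tyyywzyuxtyyzrqxvz
Sorted (with $ < everything):
  sorted[0] = $tyyywzyuxtyyzrqxvz  (last char: 'z')
  sorted[1] = qxvz$tyyywzyuxtyyzr  (last char: 'r')
  sorted[2] = rqxvz$tyyywzyuxtyyz  (last char: 'z')
  sorted[3] = tyyywzyuxtyyzrqxvz$  (last char: '$')
  sorted[4] = tyyzrqxvz$tyyywzyux  (last char: 'x')
  sorted[5] = uxtyyzrqxvz$tyyywzy  (last char: 'y')
  sorted[6] = vz$tyyywzyuxtyyzrqx  (last char: 'x')
  sorted[7] = wzyuxtyyzrqxvz$tyyy  (last char: 'y')
  sorted[8] = xtyyzrqxvz$tyyywzyu  (last char: 'u')
  sorted[9] = xvz$tyyywzyuxtyyzrq  (last char: 'q')
  sorted[10] = yuxtyyzrqxvz$tyyywz  (last char: 'z')
  sorted[11] = ywzyuxtyyzrqxvz$tyy  (last char: 'y')
  sorted[12] = yywzyuxtyyzrqxvz$ty  (last char: 'y')
  sorted[13] = yyywzyuxtyyzrqxvz$t  (last char: 't')
  sorted[14] = yyzrqxvz$tyyywzyuxt  (last char: 't')
  sorted[15] = yzrqxvz$tyyywzyuxty  (last char: 'y')
  sorted[16] = z$tyyywzyuxtyyzrqxv  (last char: 'v')
  sorted[17] = zrqxvz$tyyywzyuxtyy  (last char: 'y')
  sorted[18] = zyuxtyyzrqxvz$tyyyw  (last char: 'w')
Last column: zrz$xyxyuqzyyttyvyw
Original string S is at sorted index 3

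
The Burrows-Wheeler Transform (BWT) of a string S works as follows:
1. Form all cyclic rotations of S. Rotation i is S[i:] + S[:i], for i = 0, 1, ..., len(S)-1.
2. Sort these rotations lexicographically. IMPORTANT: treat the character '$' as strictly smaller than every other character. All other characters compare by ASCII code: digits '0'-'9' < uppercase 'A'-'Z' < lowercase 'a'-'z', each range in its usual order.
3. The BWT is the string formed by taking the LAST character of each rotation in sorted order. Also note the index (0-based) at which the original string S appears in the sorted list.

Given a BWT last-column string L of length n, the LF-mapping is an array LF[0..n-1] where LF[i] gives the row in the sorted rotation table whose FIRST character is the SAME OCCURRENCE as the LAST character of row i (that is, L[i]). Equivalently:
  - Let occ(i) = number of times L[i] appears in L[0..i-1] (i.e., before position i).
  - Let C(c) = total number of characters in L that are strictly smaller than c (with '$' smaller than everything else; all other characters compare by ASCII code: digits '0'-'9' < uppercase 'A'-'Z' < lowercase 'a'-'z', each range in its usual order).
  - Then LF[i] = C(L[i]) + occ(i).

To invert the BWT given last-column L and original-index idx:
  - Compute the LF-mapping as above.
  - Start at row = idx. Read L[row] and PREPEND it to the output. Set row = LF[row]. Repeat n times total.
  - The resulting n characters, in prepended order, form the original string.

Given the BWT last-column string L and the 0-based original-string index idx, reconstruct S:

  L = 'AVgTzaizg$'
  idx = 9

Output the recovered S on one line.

LF mapping: 1 3 5 2 8 4 7 9 6 0
Walk LF starting at row 9, prepending L[row]:
  step 1: row=9, L[9]='$', prepend. Next row=LF[9]=0
  step 2: row=0, L[0]='A', prepend. Next row=LF[0]=1
  step 3: row=1, L[1]='V', prepend. Next row=LF[1]=3
  step 4: row=3, L[3]='T', prepend. Next row=LF[3]=2
  step 5: row=2, L[2]='g', prepend. Next row=LF[2]=5
  step 6: row=5, L[5]='a', prepend. Next row=LF[5]=4
  step 7: row=4, L[4]='z', prepend. Next row=LF[4]=8
  step 8: row=8, L[8]='g', prepend. Next row=LF[8]=6
  step 9: row=6, L[6]='i', prepend. Next row=LF[6]=7
  step 10: row=7, L[7]='z', prepend. Next row=LF[7]=9
Reversed output: zigzagTVA$

Answer: zigzagTVA$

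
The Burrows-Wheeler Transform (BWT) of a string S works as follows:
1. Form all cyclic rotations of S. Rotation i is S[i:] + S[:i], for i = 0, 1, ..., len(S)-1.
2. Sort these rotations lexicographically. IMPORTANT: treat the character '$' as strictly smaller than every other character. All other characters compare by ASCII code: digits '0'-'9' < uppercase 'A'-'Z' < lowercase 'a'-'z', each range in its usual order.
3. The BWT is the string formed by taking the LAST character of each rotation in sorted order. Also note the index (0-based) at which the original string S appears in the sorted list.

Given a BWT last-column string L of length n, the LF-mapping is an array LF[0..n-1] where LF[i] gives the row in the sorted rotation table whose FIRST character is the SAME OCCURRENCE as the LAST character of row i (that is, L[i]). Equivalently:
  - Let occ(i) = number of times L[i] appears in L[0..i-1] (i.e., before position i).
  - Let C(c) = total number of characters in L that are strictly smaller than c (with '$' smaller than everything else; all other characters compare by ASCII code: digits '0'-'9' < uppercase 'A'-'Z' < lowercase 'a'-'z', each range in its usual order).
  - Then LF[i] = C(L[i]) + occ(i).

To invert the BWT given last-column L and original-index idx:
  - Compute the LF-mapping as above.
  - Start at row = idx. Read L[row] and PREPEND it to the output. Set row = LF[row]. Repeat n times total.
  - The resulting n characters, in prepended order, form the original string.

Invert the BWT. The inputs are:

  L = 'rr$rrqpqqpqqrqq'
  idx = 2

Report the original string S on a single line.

LF mapping: 10 11 0 12 13 3 1 4 5 2 6 7 14 8 9
Walk LF starting at row 2, prepending L[row]:
  step 1: row=2, L[2]='$', prepend. Next row=LF[2]=0
  step 2: row=0, L[0]='r', prepend. Next row=LF[0]=10
  step 3: row=10, L[10]='q', prepend. Next row=LF[10]=6
  step 4: row=6, L[6]='p', prepend. Next row=LF[6]=1
  step 5: row=1, L[1]='r', prepend. Next row=LF[1]=11
  step 6: row=11, L[11]='q', prepend. Next row=LF[11]=7
  step 7: row=7, L[7]='q', prepend. Next row=LF[7]=4
  step 8: row=4, L[4]='r', prepend. Next row=LF[4]=13
  step 9: row=13, L[13]='q', prepend. Next row=LF[13]=8
  step 10: row=8, L[8]='q', prepend. Next row=LF[8]=5
  step 11: row=5, L[5]='q', prepend. Next row=LF[5]=3
  step 12: row=3, L[3]='r', prepend. Next row=LF[3]=12
  step 13: row=12, L[12]='r', prepend. Next row=LF[12]=14
  step 14: row=14, L[14]='q', prepend. Next row=LF[14]=9
  step 15: row=9, L[9]='p', prepend. Next row=LF[9]=2
Reversed output: pqrrqqqrqqrpqr$

Answer: pqrrqqqrqqrpqr$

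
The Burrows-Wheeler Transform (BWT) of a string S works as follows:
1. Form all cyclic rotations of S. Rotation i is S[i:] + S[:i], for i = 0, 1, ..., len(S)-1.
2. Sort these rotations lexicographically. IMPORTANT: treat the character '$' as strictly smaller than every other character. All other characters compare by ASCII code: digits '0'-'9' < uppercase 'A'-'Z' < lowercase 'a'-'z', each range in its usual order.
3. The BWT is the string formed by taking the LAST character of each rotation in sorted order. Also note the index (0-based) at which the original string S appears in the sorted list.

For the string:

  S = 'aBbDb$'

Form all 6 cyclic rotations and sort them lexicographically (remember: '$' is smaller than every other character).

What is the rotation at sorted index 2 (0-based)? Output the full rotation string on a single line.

Answer: Db$aBb

Derivation:
All 6 rotations (rotation i = S[i:]+S[:i]):
  rot[0] = aBbDb$
  rot[1] = BbDb$a
  rot[2] = bDb$aB
  rot[3] = Db$aBb
  rot[4] = b$aBbD
  rot[5] = $aBbDb
Sorted (with $ < everything):
  sorted[0] = $aBbDb
  sorted[1] = BbDb$a
  sorted[2] = Db$aBb
  sorted[3] = aBbDb$
  sorted[4] = b$aBbD
  sorted[5] = bDb$aB
sorted[2] = Db$aBb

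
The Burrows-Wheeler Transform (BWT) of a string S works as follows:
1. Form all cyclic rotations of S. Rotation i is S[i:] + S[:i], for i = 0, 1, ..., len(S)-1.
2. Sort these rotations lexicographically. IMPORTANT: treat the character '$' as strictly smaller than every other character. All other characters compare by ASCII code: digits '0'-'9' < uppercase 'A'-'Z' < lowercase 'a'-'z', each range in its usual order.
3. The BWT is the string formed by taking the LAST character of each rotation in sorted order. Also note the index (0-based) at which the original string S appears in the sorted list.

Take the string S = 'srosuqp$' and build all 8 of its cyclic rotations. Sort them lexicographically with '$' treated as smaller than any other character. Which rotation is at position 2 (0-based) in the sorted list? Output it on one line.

All 8 rotations (rotation i = S[i:]+S[:i]):
  rot[0] = srosuqp$
  rot[1] = rosuqp$s
  rot[2] = osuqp$sr
  rot[3] = suqp$sro
  rot[4] = uqp$sros
  rot[5] = qp$srosu
  rot[6] = p$srosuq
  rot[7] = $srosuqp
Sorted (with $ < everything):
  sorted[0] = $srosuqp
  sorted[1] = osuqp$sr
  sorted[2] = p$srosuq
  sorted[3] = qp$srosu
  sorted[4] = rosuqp$s
  sorted[5] = srosuqp$
  sorted[6] = suqp$sro
  sorted[7] = uqp$sros
sorted[2] = p$srosuq

Answer: p$srosuq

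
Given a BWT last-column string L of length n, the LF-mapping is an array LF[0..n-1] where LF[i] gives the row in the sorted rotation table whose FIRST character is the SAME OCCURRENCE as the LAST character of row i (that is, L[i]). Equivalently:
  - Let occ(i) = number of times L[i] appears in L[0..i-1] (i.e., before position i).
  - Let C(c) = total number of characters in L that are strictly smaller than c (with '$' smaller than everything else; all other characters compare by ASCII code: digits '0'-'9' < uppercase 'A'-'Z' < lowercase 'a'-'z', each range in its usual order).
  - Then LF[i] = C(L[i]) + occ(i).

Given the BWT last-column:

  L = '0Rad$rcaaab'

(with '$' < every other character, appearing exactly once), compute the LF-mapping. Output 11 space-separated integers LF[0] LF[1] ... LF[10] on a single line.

Char counts: '$':1, '0':1, 'R':1, 'a':4, 'b':1, 'c':1, 'd':1, 'r':1
C (first-col start): C('$')=0, C('0')=1, C('R')=2, C('a')=3, C('b')=7, C('c')=8, C('d')=9, C('r')=10
L[0]='0': occ=0, LF[0]=C('0')+0=1+0=1
L[1]='R': occ=0, LF[1]=C('R')+0=2+0=2
L[2]='a': occ=0, LF[2]=C('a')+0=3+0=3
L[3]='d': occ=0, LF[3]=C('d')+0=9+0=9
L[4]='$': occ=0, LF[4]=C('$')+0=0+0=0
L[5]='r': occ=0, LF[5]=C('r')+0=10+0=10
L[6]='c': occ=0, LF[6]=C('c')+0=8+0=8
L[7]='a': occ=1, LF[7]=C('a')+1=3+1=4
L[8]='a': occ=2, LF[8]=C('a')+2=3+2=5
L[9]='a': occ=3, LF[9]=C('a')+3=3+3=6
L[10]='b': occ=0, LF[10]=C('b')+0=7+0=7

Answer: 1 2 3 9 0 10 8 4 5 6 7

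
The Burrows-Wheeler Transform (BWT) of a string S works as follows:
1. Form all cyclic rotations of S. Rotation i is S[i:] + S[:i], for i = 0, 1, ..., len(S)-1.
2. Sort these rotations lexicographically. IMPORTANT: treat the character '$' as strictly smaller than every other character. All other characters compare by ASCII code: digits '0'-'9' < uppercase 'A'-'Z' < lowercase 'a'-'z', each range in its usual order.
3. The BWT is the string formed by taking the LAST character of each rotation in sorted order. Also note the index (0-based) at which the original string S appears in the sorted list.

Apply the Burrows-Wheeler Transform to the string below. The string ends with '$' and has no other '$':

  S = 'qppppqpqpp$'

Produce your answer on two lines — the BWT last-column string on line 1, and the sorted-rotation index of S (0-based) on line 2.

Answer: ppqqppqpp$p
9

Derivation:
All 11 rotations (rotation i = S[i:]+S[:i]):
  rot[0] = qppppqpqpp$
  rot[1] = ppppqpqpp$q
  rot[2] = pppqpqpp$qp
  rot[3] = ppqpqpp$qpp
  rot[4] = pqpqpp$qppp
  rot[5] = qpqpp$qpppp
  rot[6] = pqpp$qppppq
  rot[7] = qpp$qppppqp
  rot[8] = pp$qppppqpq
  rot[9] = p$qppppqpqp
  rot[10] = $qppppqpqpp
Sorted (with $ < everything):
  sorted[0] = $qppppqpqpp  (last char: 'p')
  sorted[1] = p$qppppqpqp  (last char: 'p')
  sorted[2] = pp$qppppqpq  (last char: 'q')
  sorted[3] = ppppqpqpp$q  (last char: 'q')
  sorted[4] = pppqpqpp$qp  (last char: 'p')
  sorted[5] = ppqpqpp$qpp  (last char: 'p')
  sorted[6] = pqpp$qppppq  (last char: 'q')
  sorted[7] = pqpqpp$qppp  (last char: 'p')
  sorted[8] = qpp$qppppqp  (last char: 'p')
  sorted[9] = qppppqpqpp$  (last char: '$')
  sorted[10] = qpqpp$qpppp  (last char: 'p')
Last column: ppqqppqpp$p
Original string S is at sorted index 9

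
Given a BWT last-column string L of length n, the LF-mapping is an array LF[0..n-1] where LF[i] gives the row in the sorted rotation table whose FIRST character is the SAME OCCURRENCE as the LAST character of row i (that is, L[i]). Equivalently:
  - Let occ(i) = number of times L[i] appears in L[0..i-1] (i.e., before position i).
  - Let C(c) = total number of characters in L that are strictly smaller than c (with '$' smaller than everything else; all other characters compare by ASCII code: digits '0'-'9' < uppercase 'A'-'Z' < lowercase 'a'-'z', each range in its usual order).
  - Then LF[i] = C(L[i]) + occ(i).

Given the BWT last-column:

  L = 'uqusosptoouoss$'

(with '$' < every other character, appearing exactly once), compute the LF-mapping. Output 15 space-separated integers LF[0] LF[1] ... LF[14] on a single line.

Char counts: '$':1, 'o':4, 'p':1, 'q':1, 's':4, 't':1, 'u':3
C (first-col start): C('$')=0, C('o')=1, C('p')=5, C('q')=6, C('s')=7, C('t')=11, C('u')=12
L[0]='u': occ=0, LF[0]=C('u')+0=12+0=12
L[1]='q': occ=0, LF[1]=C('q')+0=6+0=6
L[2]='u': occ=1, LF[2]=C('u')+1=12+1=13
L[3]='s': occ=0, LF[3]=C('s')+0=7+0=7
L[4]='o': occ=0, LF[4]=C('o')+0=1+0=1
L[5]='s': occ=1, LF[5]=C('s')+1=7+1=8
L[6]='p': occ=0, LF[6]=C('p')+0=5+0=5
L[7]='t': occ=0, LF[7]=C('t')+0=11+0=11
L[8]='o': occ=1, LF[8]=C('o')+1=1+1=2
L[9]='o': occ=2, LF[9]=C('o')+2=1+2=3
L[10]='u': occ=2, LF[10]=C('u')+2=12+2=14
L[11]='o': occ=3, LF[11]=C('o')+3=1+3=4
L[12]='s': occ=2, LF[12]=C('s')+2=7+2=9
L[13]='s': occ=3, LF[13]=C('s')+3=7+3=10
L[14]='$': occ=0, LF[14]=C('$')+0=0+0=0

Answer: 12 6 13 7 1 8 5 11 2 3 14 4 9 10 0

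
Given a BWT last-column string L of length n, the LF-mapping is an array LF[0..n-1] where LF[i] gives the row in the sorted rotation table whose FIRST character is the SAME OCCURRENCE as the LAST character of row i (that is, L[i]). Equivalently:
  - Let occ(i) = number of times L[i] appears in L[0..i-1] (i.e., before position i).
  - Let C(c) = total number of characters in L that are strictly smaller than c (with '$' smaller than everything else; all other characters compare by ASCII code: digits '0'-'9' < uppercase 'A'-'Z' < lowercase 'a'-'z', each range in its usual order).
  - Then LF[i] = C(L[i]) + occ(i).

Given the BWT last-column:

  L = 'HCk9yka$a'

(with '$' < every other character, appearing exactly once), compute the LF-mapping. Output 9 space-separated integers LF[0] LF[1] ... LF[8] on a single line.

Char counts: '$':1, '9':1, 'C':1, 'H':1, 'a':2, 'k':2, 'y':1
C (first-col start): C('$')=0, C('9')=1, C('C')=2, C('H')=3, C('a')=4, C('k')=6, C('y')=8
L[0]='H': occ=0, LF[0]=C('H')+0=3+0=3
L[1]='C': occ=0, LF[1]=C('C')+0=2+0=2
L[2]='k': occ=0, LF[2]=C('k')+0=6+0=6
L[3]='9': occ=0, LF[3]=C('9')+0=1+0=1
L[4]='y': occ=0, LF[4]=C('y')+0=8+0=8
L[5]='k': occ=1, LF[5]=C('k')+1=6+1=7
L[6]='a': occ=0, LF[6]=C('a')+0=4+0=4
L[7]='$': occ=0, LF[7]=C('$')+0=0+0=0
L[8]='a': occ=1, LF[8]=C('a')+1=4+1=5

Answer: 3 2 6 1 8 7 4 0 5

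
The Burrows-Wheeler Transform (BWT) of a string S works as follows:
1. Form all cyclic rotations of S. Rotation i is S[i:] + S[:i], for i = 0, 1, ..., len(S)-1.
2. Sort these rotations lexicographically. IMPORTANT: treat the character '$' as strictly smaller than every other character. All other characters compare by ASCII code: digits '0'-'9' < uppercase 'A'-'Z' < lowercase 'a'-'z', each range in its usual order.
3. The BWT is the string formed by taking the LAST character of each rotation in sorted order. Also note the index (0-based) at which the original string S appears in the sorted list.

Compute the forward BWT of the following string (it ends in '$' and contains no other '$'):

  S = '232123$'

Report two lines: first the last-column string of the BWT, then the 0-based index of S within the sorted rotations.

All 7 rotations (rotation i = S[i:]+S[:i]):
  rot[0] = 232123$
  rot[1] = 32123$2
  rot[2] = 2123$23
  rot[3] = 123$232
  rot[4] = 23$2321
  rot[5] = 3$23212
  rot[6] = $232123
Sorted (with $ < everything):
  sorted[0] = $232123  (last char: '3')
  sorted[1] = 123$232  (last char: '2')
  sorted[2] = 2123$23  (last char: '3')
  sorted[3] = 23$2321  (last char: '1')
  sorted[4] = 232123$  (last char: '$')
  sorted[5] = 3$23212  (last char: '2')
  sorted[6] = 32123$2  (last char: '2')
Last column: 3231$22
Original string S is at sorted index 4

Answer: 3231$22
4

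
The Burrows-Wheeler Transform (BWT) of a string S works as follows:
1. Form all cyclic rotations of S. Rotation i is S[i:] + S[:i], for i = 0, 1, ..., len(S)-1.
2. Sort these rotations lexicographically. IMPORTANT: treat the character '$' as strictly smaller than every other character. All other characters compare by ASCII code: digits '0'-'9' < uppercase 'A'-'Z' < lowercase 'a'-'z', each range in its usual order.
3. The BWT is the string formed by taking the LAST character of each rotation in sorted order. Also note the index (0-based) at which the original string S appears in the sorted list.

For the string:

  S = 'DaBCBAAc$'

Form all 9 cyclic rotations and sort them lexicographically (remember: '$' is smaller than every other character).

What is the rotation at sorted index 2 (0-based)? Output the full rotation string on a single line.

Answer: Ac$DaBCBA

Derivation:
All 9 rotations (rotation i = S[i:]+S[:i]):
  rot[0] = DaBCBAAc$
  rot[1] = aBCBAAc$D
  rot[2] = BCBAAc$Da
  rot[3] = CBAAc$DaB
  rot[4] = BAAc$DaBC
  rot[5] = AAc$DaBCB
  rot[6] = Ac$DaBCBA
  rot[7] = c$DaBCBAA
  rot[8] = $DaBCBAAc
Sorted (with $ < everything):
  sorted[0] = $DaBCBAAc
  sorted[1] = AAc$DaBCB
  sorted[2] = Ac$DaBCBA
  sorted[3] = BAAc$DaBC
  sorted[4] = BCBAAc$Da
  sorted[5] = CBAAc$DaB
  sorted[6] = DaBCBAAc$
  sorted[7] = aBCBAAc$D
  sorted[8] = c$DaBCBAA
sorted[2] = Ac$DaBCBA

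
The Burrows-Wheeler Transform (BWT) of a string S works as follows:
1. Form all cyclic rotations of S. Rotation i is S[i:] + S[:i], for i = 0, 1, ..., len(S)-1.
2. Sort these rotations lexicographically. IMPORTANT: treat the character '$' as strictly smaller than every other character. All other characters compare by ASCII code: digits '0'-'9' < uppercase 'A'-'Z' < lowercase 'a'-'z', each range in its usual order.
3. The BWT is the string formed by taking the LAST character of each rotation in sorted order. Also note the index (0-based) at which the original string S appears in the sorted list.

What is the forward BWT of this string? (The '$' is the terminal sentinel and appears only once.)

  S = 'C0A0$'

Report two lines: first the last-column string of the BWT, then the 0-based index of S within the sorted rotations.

Answer: 0AC0$
4

Derivation:
All 5 rotations (rotation i = S[i:]+S[:i]):
  rot[0] = C0A0$
  rot[1] = 0A0$C
  rot[2] = A0$C0
  rot[3] = 0$C0A
  rot[4] = $C0A0
Sorted (with $ < everything):
  sorted[0] = $C0A0  (last char: '0')
  sorted[1] = 0$C0A  (last char: 'A')
  sorted[2] = 0A0$C  (last char: 'C')
  sorted[3] = A0$C0  (last char: '0')
  sorted[4] = C0A0$  (last char: '$')
Last column: 0AC0$
Original string S is at sorted index 4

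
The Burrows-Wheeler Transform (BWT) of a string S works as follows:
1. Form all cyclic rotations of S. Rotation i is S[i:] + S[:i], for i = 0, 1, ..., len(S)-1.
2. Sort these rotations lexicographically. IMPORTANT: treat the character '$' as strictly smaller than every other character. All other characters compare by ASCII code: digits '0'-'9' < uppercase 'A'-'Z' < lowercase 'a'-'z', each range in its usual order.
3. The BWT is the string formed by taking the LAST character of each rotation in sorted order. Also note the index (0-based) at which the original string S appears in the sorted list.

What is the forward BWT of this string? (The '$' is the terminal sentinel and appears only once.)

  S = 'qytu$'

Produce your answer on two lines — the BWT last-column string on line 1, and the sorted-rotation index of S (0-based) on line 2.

Answer: u$ytq
1

Derivation:
All 5 rotations (rotation i = S[i:]+S[:i]):
  rot[0] = qytu$
  rot[1] = ytu$q
  rot[2] = tu$qy
  rot[3] = u$qyt
  rot[4] = $qytu
Sorted (with $ < everything):
  sorted[0] = $qytu  (last char: 'u')
  sorted[1] = qytu$  (last char: '$')
  sorted[2] = tu$qy  (last char: 'y')
  sorted[3] = u$qyt  (last char: 't')
  sorted[4] = ytu$q  (last char: 'q')
Last column: u$ytq
Original string S is at sorted index 1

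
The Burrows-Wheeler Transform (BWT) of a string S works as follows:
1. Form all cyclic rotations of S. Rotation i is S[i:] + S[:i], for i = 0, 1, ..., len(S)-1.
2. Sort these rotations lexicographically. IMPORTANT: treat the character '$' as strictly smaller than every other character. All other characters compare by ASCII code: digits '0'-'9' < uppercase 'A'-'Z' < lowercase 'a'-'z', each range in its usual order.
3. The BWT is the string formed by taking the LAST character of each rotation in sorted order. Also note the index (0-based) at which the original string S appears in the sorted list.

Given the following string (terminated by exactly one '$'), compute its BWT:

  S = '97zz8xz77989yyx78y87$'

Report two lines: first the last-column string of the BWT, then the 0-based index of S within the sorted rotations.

All 21 rotations (rotation i = S[i:]+S[:i]):
  rot[0] = 97zz8xz77989yyx78y87$
  rot[1] = 7zz8xz77989yyx78y87$9
  rot[2] = zz8xz77989yyx78y87$97
  rot[3] = z8xz77989yyx78y87$97z
  rot[4] = 8xz77989yyx78y87$97zz
  rot[5] = xz77989yyx78y87$97zz8
  rot[6] = z77989yyx78y87$97zz8x
  rot[7] = 77989yyx78y87$97zz8xz
  rot[8] = 7989yyx78y87$97zz8xz7
  rot[9] = 989yyx78y87$97zz8xz77
  rot[10] = 89yyx78y87$97zz8xz779
  rot[11] = 9yyx78y87$97zz8xz7798
  rot[12] = yyx78y87$97zz8xz77989
  rot[13] = yx78y87$97zz8xz77989y
  rot[14] = x78y87$97zz8xz77989yy
  rot[15] = 78y87$97zz8xz77989yyx
  rot[16] = 8y87$97zz8xz77989yyx7
  rot[17] = y87$97zz8xz77989yyx78
  rot[18] = 87$97zz8xz77989yyx78y
  rot[19] = 7$97zz8xz77989yyx78y8
  rot[20] = $97zz8xz77989yyx78y87
Sorted (with $ < everything):
  sorted[0] = $97zz8xz77989yyx78y87  (last char: '7')
  sorted[1] = 7$97zz8xz77989yyx78y8  (last char: '8')
  sorted[2] = 77989yyx78y87$97zz8xz  (last char: 'z')
  sorted[3] = 78y87$97zz8xz77989yyx  (last char: 'x')
  sorted[4] = 7989yyx78y87$97zz8xz7  (last char: '7')
  sorted[5] = 7zz8xz77989yyx78y87$9  (last char: '9')
  sorted[6] = 87$97zz8xz77989yyx78y  (last char: 'y')
  sorted[7] = 89yyx78y87$97zz8xz779  (last char: '9')
  sorted[8] = 8xz77989yyx78y87$97zz  (last char: 'z')
  sorted[9] = 8y87$97zz8xz77989yyx7  (last char: '7')
  sorted[10] = 97zz8xz77989yyx78y87$  (last char: '$')
  sorted[11] = 989yyx78y87$97zz8xz77  (last char: '7')
  sorted[12] = 9yyx78y87$97zz8xz7798  (last char: '8')
  sorted[13] = x78y87$97zz8xz77989yy  (last char: 'y')
  sorted[14] = xz77989yyx78y87$97zz8  (last char: '8')
  sorted[15] = y87$97zz8xz77989yyx78  (last char: '8')
  sorted[16] = yx78y87$97zz8xz77989y  (last char: 'y')
  sorted[17] = yyx78y87$97zz8xz77989  (last char: '9')
  sorted[18] = z77989yyx78y87$97zz8x  (last char: 'x')
  sorted[19] = z8xz77989yyx78y87$97z  (last char: 'z')
  sorted[20] = zz8xz77989yyx78y87$97  (last char: '7')
Last column: 78zx79y9z7$78y88y9xz7
Original string S is at sorted index 10

Answer: 78zx79y9z7$78y88y9xz7
10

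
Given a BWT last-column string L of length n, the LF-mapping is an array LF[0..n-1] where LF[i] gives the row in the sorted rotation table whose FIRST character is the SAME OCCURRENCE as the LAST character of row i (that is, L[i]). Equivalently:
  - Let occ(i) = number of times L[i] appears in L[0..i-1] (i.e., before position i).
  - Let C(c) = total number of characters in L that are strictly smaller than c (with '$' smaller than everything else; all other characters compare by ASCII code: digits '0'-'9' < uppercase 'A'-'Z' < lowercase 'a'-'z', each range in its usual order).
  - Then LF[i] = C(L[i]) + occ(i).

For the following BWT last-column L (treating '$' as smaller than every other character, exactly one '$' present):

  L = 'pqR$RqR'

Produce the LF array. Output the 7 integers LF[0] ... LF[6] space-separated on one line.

Answer: 4 5 1 0 2 6 3

Derivation:
Char counts: '$':1, 'R':3, 'p':1, 'q':2
C (first-col start): C('$')=0, C('R')=1, C('p')=4, C('q')=5
L[0]='p': occ=0, LF[0]=C('p')+0=4+0=4
L[1]='q': occ=0, LF[1]=C('q')+0=5+0=5
L[2]='R': occ=0, LF[2]=C('R')+0=1+0=1
L[3]='$': occ=0, LF[3]=C('$')+0=0+0=0
L[4]='R': occ=1, LF[4]=C('R')+1=1+1=2
L[5]='q': occ=1, LF[5]=C('q')+1=5+1=6
L[6]='R': occ=2, LF[6]=C('R')+2=1+2=3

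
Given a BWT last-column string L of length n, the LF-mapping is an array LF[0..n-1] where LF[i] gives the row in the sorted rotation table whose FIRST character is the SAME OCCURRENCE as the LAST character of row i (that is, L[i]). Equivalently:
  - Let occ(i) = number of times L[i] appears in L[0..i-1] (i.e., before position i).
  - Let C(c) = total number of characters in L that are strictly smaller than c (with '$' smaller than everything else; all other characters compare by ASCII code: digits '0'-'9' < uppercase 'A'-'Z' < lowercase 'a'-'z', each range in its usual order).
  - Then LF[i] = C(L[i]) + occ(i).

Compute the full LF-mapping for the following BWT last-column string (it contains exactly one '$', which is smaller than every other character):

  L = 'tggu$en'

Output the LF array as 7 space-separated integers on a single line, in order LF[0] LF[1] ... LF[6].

Answer: 5 2 3 6 0 1 4

Derivation:
Char counts: '$':1, 'e':1, 'g':2, 'n':1, 't':1, 'u':1
C (first-col start): C('$')=0, C('e')=1, C('g')=2, C('n')=4, C('t')=5, C('u')=6
L[0]='t': occ=0, LF[0]=C('t')+0=5+0=5
L[1]='g': occ=0, LF[1]=C('g')+0=2+0=2
L[2]='g': occ=1, LF[2]=C('g')+1=2+1=3
L[3]='u': occ=0, LF[3]=C('u')+0=6+0=6
L[4]='$': occ=0, LF[4]=C('$')+0=0+0=0
L[5]='e': occ=0, LF[5]=C('e')+0=1+0=1
L[6]='n': occ=0, LF[6]=C('n')+0=4+0=4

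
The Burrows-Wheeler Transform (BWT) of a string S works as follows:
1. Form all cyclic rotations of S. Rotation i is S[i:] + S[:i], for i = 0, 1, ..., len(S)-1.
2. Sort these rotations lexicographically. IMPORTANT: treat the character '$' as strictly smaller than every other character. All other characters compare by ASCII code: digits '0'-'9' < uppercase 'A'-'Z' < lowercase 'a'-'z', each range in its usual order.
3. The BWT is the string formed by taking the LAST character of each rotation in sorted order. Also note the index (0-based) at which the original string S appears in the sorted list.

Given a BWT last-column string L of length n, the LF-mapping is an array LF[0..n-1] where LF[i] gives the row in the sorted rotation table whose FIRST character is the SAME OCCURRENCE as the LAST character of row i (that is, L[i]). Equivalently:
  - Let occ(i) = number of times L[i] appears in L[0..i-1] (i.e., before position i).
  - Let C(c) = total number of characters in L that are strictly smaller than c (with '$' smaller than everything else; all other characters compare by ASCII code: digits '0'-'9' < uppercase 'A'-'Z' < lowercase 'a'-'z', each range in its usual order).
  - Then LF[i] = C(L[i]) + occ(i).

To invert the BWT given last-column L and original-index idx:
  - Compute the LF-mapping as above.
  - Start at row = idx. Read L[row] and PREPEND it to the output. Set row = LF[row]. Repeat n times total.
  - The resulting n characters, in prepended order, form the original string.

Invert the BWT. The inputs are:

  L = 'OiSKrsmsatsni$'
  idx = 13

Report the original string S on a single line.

Answer: transmissiKSO$

Derivation:
LF mapping: 2 5 3 1 9 10 7 11 4 13 12 8 6 0
Walk LF starting at row 13, prepending L[row]:
  step 1: row=13, L[13]='$', prepend. Next row=LF[13]=0
  step 2: row=0, L[0]='O', prepend. Next row=LF[0]=2
  step 3: row=2, L[2]='S', prepend. Next row=LF[2]=3
  step 4: row=3, L[3]='K', prepend. Next row=LF[3]=1
  step 5: row=1, L[1]='i', prepend. Next row=LF[1]=5
  step 6: row=5, L[5]='s', prepend. Next row=LF[5]=10
  step 7: row=10, L[10]='s', prepend. Next row=LF[10]=12
  step 8: row=12, L[12]='i', prepend. Next row=LF[12]=6
  step 9: row=6, L[6]='m', prepend. Next row=LF[6]=7
  step 10: row=7, L[7]='s', prepend. Next row=LF[7]=11
  step 11: row=11, L[11]='n', prepend. Next row=LF[11]=8
  step 12: row=8, L[8]='a', prepend. Next row=LF[8]=4
  step 13: row=4, L[4]='r', prepend. Next row=LF[4]=9
  step 14: row=9, L[9]='t', prepend. Next row=LF[9]=13
Reversed output: transmissiKSO$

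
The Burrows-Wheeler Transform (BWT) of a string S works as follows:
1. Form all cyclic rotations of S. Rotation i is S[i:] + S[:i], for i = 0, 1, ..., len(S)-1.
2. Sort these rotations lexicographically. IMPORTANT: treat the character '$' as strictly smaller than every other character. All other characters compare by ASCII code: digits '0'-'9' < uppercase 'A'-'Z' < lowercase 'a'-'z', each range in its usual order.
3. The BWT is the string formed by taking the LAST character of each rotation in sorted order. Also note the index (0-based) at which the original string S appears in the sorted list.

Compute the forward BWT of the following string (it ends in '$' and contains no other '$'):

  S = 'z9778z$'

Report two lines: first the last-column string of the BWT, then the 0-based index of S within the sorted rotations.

Answer: z977z8$
6

Derivation:
All 7 rotations (rotation i = S[i:]+S[:i]):
  rot[0] = z9778z$
  rot[1] = 9778z$z
  rot[2] = 778z$z9
  rot[3] = 78z$z97
  rot[4] = 8z$z977
  rot[5] = z$z9778
  rot[6] = $z9778z
Sorted (with $ < everything):
  sorted[0] = $z9778z  (last char: 'z')
  sorted[1] = 778z$z9  (last char: '9')
  sorted[2] = 78z$z97  (last char: '7')
  sorted[3] = 8z$z977  (last char: '7')
  sorted[4] = 9778z$z  (last char: 'z')
  sorted[5] = z$z9778  (last char: '8')
  sorted[6] = z9778z$  (last char: '$')
Last column: z977z8$
Original string S is at sorted index 6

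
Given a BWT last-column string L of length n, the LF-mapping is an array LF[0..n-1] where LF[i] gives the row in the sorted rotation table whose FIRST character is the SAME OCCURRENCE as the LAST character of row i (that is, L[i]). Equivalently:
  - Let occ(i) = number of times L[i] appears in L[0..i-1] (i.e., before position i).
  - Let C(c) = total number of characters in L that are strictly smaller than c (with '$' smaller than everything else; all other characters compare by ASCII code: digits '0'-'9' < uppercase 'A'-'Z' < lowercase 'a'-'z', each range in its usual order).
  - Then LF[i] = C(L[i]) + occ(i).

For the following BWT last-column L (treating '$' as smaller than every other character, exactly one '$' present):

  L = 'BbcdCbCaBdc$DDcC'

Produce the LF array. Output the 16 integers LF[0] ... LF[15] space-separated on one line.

Answer: 1 9 11 14 3 10 4 8 2 15 12 0 6 7 13 5

Derivation:
Char counts: '$':1, 'B':2, 'C':3, 'D':2, 'a':1, 'b':2, 'c':3, 'd':2
C (first-col start): C('$')=0, C('B')=1, C('C')=3, C('D')=6, C('a')=8, C('b')=9, C('c')=11, C('d')=14
L[0]='B': occ=0, LF[0]=C('B')+0=1+0=1
L[1]='b': occ=0, LF[1]=C('b')+0=9+0=9
L[2]='c': occ=0, LF[2]=C('c')+0=11+0=11
L[3]='d': occ=0, LF[3]=C('d')+0=14+0=14
L[4]='C': occ=0, LF[4]=C('C')+0=3+0=3
L[5]='b': occ=1, LF[5]=C('b')+1=9+1=10
L[6]='C': occ=1, LF[6]=C('C')+1=3+1=4
L[7]='a': occ=0, LF[7]=C('a')+0=8+0=8
L[8]='B': occ=1, LF[8]=C('B')+1=1+1=2
L[9]='d': occ=1, LF[9]=C('d')+1=14+1=15
L[10]='c': occ=1, LF[10]=C('c')+1=11+1=12
L[11]='$': occ=0, LF[11]=C('$')+0=0+0=0
L[12]='D': occ=0, LF[12]=C('D')+0=6+0=6
L[13]='D': occ=1, LF[13]=C('D')+1=6+1=7
L[14]='c': occ=2, LF[14]=C('c')+2=11+2=13
L[15]='C': occ=2, LF[15]=C('C')+2=3+2=5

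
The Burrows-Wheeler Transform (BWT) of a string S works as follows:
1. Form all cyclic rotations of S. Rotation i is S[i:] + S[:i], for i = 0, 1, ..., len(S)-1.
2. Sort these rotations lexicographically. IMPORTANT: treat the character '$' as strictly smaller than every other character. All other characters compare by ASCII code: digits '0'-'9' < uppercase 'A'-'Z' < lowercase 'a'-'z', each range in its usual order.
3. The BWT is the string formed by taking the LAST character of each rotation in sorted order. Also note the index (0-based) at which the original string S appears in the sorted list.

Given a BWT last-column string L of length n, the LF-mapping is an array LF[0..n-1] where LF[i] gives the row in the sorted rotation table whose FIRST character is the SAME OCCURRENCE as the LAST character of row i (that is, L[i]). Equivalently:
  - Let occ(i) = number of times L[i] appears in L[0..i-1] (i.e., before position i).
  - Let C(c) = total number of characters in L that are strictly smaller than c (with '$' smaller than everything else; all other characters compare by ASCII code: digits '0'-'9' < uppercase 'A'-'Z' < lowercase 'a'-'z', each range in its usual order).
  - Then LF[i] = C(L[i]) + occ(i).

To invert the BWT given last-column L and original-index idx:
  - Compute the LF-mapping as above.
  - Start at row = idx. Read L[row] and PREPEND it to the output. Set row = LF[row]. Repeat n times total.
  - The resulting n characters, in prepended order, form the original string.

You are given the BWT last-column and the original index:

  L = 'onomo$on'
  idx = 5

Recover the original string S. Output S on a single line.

LF mapping: 4 2 5 1 6 0 7 3
Walk LF starting at row 5, prepending L[row]:
  step 1: row=5, L[5]='$', prepend. Next row=LF[5]=0
  step 2: row=0, L[0]='o', prepend. Next row=LF[0]=4
  step 3: row=4, L[4]='o', prepend. Next row=LF[4]=6
  step 4: row=6, L[6]='o', prepend. Next row=LF[6]=7
  step 5: row=7, L[7]='n', prepend. Next row=LF[7]=3
  step 6: row=3, L[3]='m', prepend. Next row=LF[3]=1
  step 7: row=1, L[1]='n', prepend. Next row=LF[1]=2
  step 8: row=2, L[2]='o', prepend. Next row=LF[2]=5
Reversed output: onmnooo$

Answer: onmnooo$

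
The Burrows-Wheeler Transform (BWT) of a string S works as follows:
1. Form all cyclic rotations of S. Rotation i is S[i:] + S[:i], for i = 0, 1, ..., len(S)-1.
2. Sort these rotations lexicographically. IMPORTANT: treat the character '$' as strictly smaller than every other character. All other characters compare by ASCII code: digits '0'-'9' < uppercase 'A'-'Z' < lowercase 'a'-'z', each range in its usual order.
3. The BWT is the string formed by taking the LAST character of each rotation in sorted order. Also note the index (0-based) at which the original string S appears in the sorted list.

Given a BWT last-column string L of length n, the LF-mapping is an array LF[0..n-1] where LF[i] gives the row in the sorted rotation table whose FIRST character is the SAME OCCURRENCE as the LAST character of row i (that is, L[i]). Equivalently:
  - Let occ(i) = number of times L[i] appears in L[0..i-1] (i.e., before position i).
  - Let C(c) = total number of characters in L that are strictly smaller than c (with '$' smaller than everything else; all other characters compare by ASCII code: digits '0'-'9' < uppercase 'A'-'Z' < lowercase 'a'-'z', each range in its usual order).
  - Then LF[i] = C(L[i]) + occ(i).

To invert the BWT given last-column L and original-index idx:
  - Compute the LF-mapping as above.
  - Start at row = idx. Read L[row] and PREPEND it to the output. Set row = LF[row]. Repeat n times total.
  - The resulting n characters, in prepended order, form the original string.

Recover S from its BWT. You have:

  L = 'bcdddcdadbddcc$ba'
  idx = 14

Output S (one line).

Answer: dcdbcdcacbddaddb$

Derivation:
LF mapping: 3 6 10 11 12 7 13 1 14 4 15 16 8 9 0 5 2
Walk LF starting at row 14, prepending L[row]:
  step 1: row=14, L[14]='$', prepend. Next row=LF[14]=0
  step 2: row=0, L[0]='b', prepend. Next row=LF[0]=3
  step 3: row=3, L[3]='d', prepend. Next row=LF[3]=11
  step 4: row=11, L[11]='d', prepend. Next row=LF[11]=16
  step 5: row=16, L[16]='a', prepend. Next row=LF[16]=2
  step 6: row=2, L[2]='d', prepend. Next row=LF[2]=10
  step 7: row=10, L[10]='d', prepend. Next row=LF[10]=15
  step 8: row=15, L[15]='b', prepend. Next row=LF[15]=5
  step 9: row=5, L[5]='c', prepend. Next row=LF[5]=7
  step 10: row=7, L[7]='a', prepend. Next row=LF[7]=1
  step 11: row=1, L[1]='c', prepend. Next row=LF[1]=6
  step 12: row=6, L[6]='d', prepend. Next row=LF[6]=13
  step 13: row=13, L[13]='c', prepend. Next row=LF[13]=9
  step 14: row=9, L[9]='b', prepend. Next row=LF[9]=4
  step 15: row=4, L[4]='d', prepend. Next row=LF[4]=12
  step 16: row=12, L[12]='c', prepend. Next row=LF[12]=8
  step 17: row=8, L[8]='d', prepend. Next row=LF[8]=14
Reversed output: dcdbcdcacbddaddb$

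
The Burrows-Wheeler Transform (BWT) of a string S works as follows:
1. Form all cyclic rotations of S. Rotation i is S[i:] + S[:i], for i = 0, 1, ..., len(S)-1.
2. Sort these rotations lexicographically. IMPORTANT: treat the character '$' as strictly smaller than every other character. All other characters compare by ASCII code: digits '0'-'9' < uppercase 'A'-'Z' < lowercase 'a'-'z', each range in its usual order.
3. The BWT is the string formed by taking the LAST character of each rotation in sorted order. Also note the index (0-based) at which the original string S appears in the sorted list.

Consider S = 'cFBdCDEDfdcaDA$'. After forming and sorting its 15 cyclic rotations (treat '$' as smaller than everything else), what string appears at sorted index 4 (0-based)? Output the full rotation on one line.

All 15 rotations (rotation i = S[i:]+S[:i]):
  rot[0] = cFBdCDEDfdcaDA$
  rot[1] = FBdCDEDfdcaDA$c
  rot[2] = BdCDEDfdcaDA$cF
  rot[3] = dCDEDfdcaDA$cFB
  rot[4] = CDEDfdcaDA$cFBd
  rot[5] = DEDfdcaDA$cFBdC
  rot[6] = EDfdcaDA$cFBdCD
  rot[7] = DfdcaDA$cFBdCDE
  rot[8] = fdcaDA$cFBdCDED
  rot[9] = dcaDA$cFBdCDEDf
  rot[10] = caDA$cFBdCDEDfd
  rot[11] = aDA$cFBdCDEDfdc
  rot[12] = DA$cFBdCDEDfdca
  rot[13] = A$cFBdCDEDfdcaD
  rot[14] = $cFBdCDEDfdcaDA
Sorted (with $ < everything):
  sorted[0] = $cFBdCDEDfdcaDA
  sorted[1] = A$cFBdCDEDfdcaD
  sorted[2] = BdCDEDfdcaDA$cF
  sorted[3] = CDEDfdcaDA$cFBd
  sorted[4] = DA$cFBdCDEDfdca
  sorted[5] = DEDfdcaDA$cFBdC
  sorted[6] = DfdcaDA$cFBdCDE
  sorted[7] = EDfdcaDA$cFBdCD
  sorted[8] = FBdCDEDfdcaDA$c
  sorted[9] = aDA$cFBdCDEDfdc
  sorted[10] = cFBdCDEDfdcaDA$
  sorted[11] = caDA$cFBdCDEDfd
  sorted[12] = dCDEDfdcaDA$cFB
  sorted[13] = dcaDA$cFBdCDEDf
  sorted[14] = fdcaDA$cFBdCDED
sorted[4] = DA$cFBdCDEDfdca

Answer: DA$cFBdCDEDfdca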